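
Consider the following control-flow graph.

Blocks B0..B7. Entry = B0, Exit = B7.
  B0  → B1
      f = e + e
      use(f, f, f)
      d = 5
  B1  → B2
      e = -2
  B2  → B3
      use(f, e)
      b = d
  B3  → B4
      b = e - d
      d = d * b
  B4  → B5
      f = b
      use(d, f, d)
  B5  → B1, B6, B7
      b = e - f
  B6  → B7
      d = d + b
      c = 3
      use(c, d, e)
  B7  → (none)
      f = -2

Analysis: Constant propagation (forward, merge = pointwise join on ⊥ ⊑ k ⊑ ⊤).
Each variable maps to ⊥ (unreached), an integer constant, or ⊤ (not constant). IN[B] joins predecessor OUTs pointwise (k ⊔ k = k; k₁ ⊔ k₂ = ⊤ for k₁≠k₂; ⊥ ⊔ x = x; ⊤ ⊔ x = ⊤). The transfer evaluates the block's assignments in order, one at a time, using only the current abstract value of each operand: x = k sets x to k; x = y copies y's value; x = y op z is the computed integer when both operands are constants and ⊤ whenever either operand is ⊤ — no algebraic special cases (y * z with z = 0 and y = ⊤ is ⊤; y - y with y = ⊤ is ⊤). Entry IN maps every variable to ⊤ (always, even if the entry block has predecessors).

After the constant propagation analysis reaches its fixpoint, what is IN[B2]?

Answer: {a: ⊤, b: ⊤, c: ⊤, d: ⊤, e: -2, f: ⊤}

Working:
Fixpoint table:
  B0:   IN=(all ⊤)   OUT={d:5; rest ⊤}
  B1:   IN=(all ⊤)   OUT={e:-2; rest ⊤}
  B2:   IN={e:-2; rest ⊤}   OUT={e:-2; rest ⊤}
  B3:   IN={e:-2; rest ⊤}   OUT={e:-2; rest ⊤}
  B4:   IN={e:-2; rest ⊤}   OUT={e:-2; rest ⊤}
  B5:   IN={e:-2; rest ⊤}   OUT={e:-2; rest ⊤}
  B6:   IN={e:-2; rest ⊤}   OUT={c:3, e:-2; rest ⊤}
  B7:   IN={e:-2; rest ⊤}   OUT={e:-2, f:-2; rest ⊤}

Merge at B2: IN[B2] = OUT[B1] = {a: ⊤, b: ⊤, c: ⊤, d: ⊤, e: -2, f: ⊤}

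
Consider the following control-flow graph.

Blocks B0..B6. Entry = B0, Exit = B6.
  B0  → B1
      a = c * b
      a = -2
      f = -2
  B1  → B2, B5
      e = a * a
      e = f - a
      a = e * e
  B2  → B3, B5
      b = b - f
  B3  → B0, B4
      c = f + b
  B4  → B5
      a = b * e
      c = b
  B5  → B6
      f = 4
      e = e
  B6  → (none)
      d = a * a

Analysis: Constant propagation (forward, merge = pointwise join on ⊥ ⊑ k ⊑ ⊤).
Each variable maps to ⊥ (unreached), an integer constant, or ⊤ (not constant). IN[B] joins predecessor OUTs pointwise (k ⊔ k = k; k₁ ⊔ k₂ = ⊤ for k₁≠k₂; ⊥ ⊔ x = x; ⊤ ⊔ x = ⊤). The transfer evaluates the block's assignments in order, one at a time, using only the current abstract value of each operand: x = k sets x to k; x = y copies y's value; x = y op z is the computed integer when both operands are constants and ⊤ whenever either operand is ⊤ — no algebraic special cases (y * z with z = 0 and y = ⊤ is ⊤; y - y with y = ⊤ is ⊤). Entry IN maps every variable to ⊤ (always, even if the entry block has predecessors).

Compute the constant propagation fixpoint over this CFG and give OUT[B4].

Converged values:
  B0:  IN=(all ⊤)  OUT={a:-2, f:-2; rest ⊤}
  B1:  IN={a:-2, f:-2; rest ⊤}  OUT={a:0, e:0, f:-2; rest ⊤}
  B2:  IN={a:0, e:0, f:-2; rest ⊤}  OUT={a:0, e:0, f:-2; rest ⊤}
  B3:  IN={a:0, e:0, f:-2; rest ⊤}  OUT={a:0, e:0, f:-2; rest ⊤}
  B4:  IN={a:0, e:0, f:-2; rest ⊤}  OUT={e:0, f:-2; rest ⊤}
  B5:  IN={e:0, f:-2; rest ⊤}  OUT={e:0, f:4; rest ⊤}
  B6:  IN={e:0, f:4; rest ⊤}  OUT={e:0, f:4; rest ⊤}

Merge at B4: IN[B4] = OUT[B3] = {a: 0, b: ⊤, c: ⊤, d: ⊤, e: 0, f: -2}
Applying B4's transfer function to that IN value gives OUT[B4] (row B4 above).

Answer: {a: ⊤, b: ⊤, c: ⊤, d: ⊤, e: 0, f: -2}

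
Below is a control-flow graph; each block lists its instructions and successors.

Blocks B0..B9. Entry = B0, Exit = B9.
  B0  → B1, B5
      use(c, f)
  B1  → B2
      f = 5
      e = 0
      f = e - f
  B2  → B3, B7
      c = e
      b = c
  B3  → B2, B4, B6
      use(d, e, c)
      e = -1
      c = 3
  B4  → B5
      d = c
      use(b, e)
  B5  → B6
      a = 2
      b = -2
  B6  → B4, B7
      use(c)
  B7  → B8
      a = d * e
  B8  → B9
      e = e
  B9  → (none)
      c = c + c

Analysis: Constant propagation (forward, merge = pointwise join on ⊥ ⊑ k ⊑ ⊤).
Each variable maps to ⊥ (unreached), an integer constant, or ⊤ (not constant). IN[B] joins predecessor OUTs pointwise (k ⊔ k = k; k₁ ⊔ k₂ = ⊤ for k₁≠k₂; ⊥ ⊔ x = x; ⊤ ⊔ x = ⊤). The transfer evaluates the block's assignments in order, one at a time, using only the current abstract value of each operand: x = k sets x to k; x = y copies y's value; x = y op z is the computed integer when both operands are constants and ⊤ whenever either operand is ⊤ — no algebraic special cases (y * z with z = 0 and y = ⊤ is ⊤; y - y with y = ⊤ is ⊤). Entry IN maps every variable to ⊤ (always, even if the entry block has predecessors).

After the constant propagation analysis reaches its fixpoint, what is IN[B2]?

Fixpoint table:
  B0:  IN=(all ⊤)  OUT=(all ⊤)
  B1:  IN=(all ⊤)  OUT={e:0, f:-5; rest ⊤}
  B2:  IN={f:-5; rest ⊤}  OUT={f:-5; rest ⊤}
  B3:  IN={f:-5; rest ⊤}  OUT={c:3, e:-1, f:-5; rest ⊤}
  B4:  IN=(all ⊤)  OUT=(all ⊤)
  B5:  IN=(all ⊤)  OUT={a:2, b:-2; rest ⊤}
  B6:  IN=(all ⊤)  OUT=(all ⊤)
  B7:  IN=(all ⊤)  OUT=(all ⊤)
  B8:  IN=(all ⊤)  OUT=(all ⊤)
  B9:  IN=(all ⊤)  OUT=(all ⊤)

Merge at B2: IN[B2] = OUT[B1] ⊔ OUT[B3] = {a: ⊤, b: ⊤, c: ⊤, d: ⊤, e: ⊤, f: -5}

Answer: {a: ⊤, b: ⊤, c: ⊤, d: ⊤, e: ⊤, f: -5}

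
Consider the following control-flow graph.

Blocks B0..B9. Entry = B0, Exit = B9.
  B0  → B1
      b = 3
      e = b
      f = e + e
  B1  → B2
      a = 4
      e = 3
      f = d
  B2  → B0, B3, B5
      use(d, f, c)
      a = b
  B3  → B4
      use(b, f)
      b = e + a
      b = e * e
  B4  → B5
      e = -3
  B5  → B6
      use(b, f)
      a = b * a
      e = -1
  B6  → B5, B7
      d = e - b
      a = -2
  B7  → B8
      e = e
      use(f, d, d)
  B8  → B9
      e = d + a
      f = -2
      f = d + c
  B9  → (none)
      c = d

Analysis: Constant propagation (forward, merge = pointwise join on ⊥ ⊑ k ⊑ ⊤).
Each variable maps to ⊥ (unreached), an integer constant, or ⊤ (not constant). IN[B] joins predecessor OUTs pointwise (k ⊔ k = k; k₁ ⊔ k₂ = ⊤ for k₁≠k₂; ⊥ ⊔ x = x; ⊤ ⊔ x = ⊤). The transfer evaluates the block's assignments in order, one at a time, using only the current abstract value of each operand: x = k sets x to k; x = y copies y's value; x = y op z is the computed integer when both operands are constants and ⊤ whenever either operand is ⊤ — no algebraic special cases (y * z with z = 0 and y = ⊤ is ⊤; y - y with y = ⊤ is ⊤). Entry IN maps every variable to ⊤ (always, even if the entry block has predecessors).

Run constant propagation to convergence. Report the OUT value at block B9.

Answer: {a: -2, b: ⊤, c: ⊤, d: ⊤, e: ⊤, f: ⊤}

Working:
Per-block solution:
  B0:   IN=(all ⊤)   OUT={b:3, e:3, f:6; rest ⊤}
  B1:   IN={b:3, e:3, f:6; rest ⊤}   OUT={a:4, b:3, e:3; rest ⊤}
  B2:   IN={a:4, b:3, e:3; rest ⊤}   OUT={a:3, b:3, e:3; rest ⊤}
  B3:   IN={a:3, b:3, e:3; rest ⊤}   OUT={a:3, b:9, e:3; rest ⊤}
  B4:   IN={a:3, b:9, e:3; rest ⊤}   OUT={a:3, b:9, e:-3; rest ⊤}
  B5:   IN=(all ⊤)   OUT={e:-1; rest ⊤}
  B6:   IN={e:-1; rest ⊤}   OUT={a:-2, e:-1; rest ⊤}
  B7:   IN={a:-2, e:-1; rest ⊤}   OUT={a:-2, e:-1; rest ⊤}
  B8:   IN={a:-2, e:-1; rest ⊤}   OUT={a:-2; rest ⊤}
  B9:   IN={a:-2; rest ⊤}   OUT={a:-2; rest ⊤}

Merge at B9: IN[B9] = OUT[B8] = {a: -2, b: ⊤, c: ⊤, d: ⊤, e: ⊤, f: ⊤}
Applying B9's transfer function to that IN value gives OUT[B9] (row B9 above).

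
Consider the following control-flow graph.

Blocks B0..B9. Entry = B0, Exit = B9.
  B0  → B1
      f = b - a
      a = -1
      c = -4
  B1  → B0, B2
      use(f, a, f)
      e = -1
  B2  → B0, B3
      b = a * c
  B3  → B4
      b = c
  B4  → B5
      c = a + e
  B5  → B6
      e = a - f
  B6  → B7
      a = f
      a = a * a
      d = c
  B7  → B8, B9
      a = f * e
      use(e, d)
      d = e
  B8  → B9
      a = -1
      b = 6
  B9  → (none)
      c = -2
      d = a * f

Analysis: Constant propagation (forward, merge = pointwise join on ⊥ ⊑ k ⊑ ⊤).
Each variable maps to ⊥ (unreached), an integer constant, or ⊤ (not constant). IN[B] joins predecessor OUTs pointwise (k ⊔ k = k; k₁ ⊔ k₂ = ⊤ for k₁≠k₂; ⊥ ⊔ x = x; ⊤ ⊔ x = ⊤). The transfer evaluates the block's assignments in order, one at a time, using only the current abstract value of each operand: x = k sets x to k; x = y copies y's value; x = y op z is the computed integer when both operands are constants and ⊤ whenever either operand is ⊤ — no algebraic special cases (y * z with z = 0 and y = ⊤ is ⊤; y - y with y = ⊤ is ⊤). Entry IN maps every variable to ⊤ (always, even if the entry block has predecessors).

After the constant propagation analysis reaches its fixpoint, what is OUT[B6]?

Converged values:
  B0:  IN=(all ⊤)  OUT={a:-1, c:-4; rest ⊤}
  B1:  IN={a:-1, c:-4; rest ⊤}  OUT={a:-1, c:-4, e:-1; rest ⊤}
  B2:  IN={a:-1, c:-4, e:-1; rest ⊤}  OUT={a:-1, b:4, c:-4, e:-1; rest ⊤}
  B3:  IN={a:-1, b:4, c:-4, e:-1; rest ⊤}  OUT={a:-1, b:-4, c:-4, e:-1; rest ⊤}
  B4:  IN={a:-1, b:-4, c:-4, e:-1; rest ⊤}  OUT={a:-1, b:-4, c:-2, e:-1; rest ⊤}
  B5:  IN={a:-1, b:-4, c:-2, e:-1; rest ⊤}  OUT={a:-1, b:-4, c:-2; rest ⊤}
  B6:  IN={a:-1, b:-4, c:-2; rest ⊤}  OUT={b:-4, c:-2, d:-2; rest ⊤}
  B7:  IN={b:-4, c:-2, d:-2; rest ⊤}  OUT={b:-4, c:-2; rest ⊤}
  B8:  IN={b:-4, c:-2; rest ⊤}  OUT={a:-1, b:6, c:-2; rest ⊤}
  B9:  IN={c:-2; rest ⊤}  OUT={c:-2; rest ⊤}

Merge at B6: IN[B6] = OUT[B5] = {a: -1, b: -4, c: -2, d: ⊤, e: ⊤, f: ⊤}
Applying B6's transfer function to that IN value gives OUT[B6] (row B6 above).

Answer: {a: ⊤, b: -4, c: -2, d: -2, e: ⊤, f: ⊤}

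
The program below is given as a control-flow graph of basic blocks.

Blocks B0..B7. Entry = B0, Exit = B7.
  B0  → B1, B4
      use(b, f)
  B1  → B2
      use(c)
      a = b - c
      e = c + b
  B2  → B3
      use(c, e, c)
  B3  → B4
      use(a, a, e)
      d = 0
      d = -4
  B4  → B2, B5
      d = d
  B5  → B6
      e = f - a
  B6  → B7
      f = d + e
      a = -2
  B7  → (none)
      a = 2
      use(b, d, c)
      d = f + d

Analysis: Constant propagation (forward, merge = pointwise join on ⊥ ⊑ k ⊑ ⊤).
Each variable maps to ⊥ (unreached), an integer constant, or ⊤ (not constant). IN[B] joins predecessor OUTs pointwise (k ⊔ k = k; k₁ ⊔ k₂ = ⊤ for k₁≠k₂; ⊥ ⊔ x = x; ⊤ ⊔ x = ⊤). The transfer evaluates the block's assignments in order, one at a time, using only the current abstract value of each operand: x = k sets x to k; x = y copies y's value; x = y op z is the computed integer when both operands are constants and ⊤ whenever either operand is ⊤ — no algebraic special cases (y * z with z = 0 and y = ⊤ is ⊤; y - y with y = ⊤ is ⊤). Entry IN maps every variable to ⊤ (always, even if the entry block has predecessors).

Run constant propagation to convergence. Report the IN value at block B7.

Per-block solution:
  B0:   IN=(all ⊤)   OUT=(all ⊤)
  B1:   IN=(all ⊤)   OUT=(all ⊤)
  B2:   IN=(all ⊤)   OUT=(all ⊤)
  B3:   IN=(all ⊤)   OUT={d:-4; rest ⊤}
  B4:   IN=(all ⊤)   OUT=(all ⊤)
  B5:   IN=(all ⊤)   OUT=(all ⊤)
  B6:   IN=(all ⊤)   OUT={a:-2; rest ⊤}
  B7:   IN={a:-2; rest ⊤}   OUT={a:2; rest ⊤}

Merge at B7: IN[B7] = OUT[B6] = {a: -2, b: ⊤, c: ⊤, d: ⊤, e: ⊤, f: ⊤}

Answer: {a: -2, b: ⊤, c: ⊤, d: ⊤, e: ⊤, f: ⊤}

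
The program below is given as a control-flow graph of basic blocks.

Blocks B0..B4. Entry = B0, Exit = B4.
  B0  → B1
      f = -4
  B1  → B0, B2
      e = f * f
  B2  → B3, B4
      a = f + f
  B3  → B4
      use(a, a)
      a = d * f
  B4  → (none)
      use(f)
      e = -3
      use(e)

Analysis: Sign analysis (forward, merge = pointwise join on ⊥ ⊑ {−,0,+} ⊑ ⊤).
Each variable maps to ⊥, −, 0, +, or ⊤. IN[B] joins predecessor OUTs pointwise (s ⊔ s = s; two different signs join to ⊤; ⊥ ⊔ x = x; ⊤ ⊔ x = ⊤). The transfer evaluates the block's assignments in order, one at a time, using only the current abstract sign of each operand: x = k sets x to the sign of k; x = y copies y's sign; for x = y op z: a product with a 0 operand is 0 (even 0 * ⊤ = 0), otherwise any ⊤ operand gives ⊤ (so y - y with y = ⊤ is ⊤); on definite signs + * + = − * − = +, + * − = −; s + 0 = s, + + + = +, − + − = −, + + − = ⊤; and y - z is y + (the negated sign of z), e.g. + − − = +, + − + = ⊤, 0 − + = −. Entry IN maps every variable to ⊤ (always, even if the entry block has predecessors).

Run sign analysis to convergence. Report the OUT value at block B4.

Converged values:
  B0:   IN=(all ⊤)   OUT={f:-; rest ⊤}
  B1:   IN={f:-; rest ⊤}   OUT={e:+, f:-; rest ⊤}
  B2:   IN={e:+, f:-; rest ⊤}   OUT={a:-, e:+, f:-; rest ⊤}
  B3:   IN={a:-, e:+, f:-; rest ⊤}   OUT={e:+, f:-; rest ⊤}
  B4:   IN={e:+, f:-; rest ⊤}   OUT={e:-, f:-; rest ⊤}

Merge at B4: IN[B4] = OUT[B2] ⊔ OUT[B3] = {a: ⊤, b: ⊤, c: ⊤, d: ⊤, e: +, f: -}
Applying B4's transfer function to that IN value gives OUT[B4] (row B4 above).

Answer: {a: ⊤, b: ⊤, c: ⊤, d: ⊤, e: -, f: -}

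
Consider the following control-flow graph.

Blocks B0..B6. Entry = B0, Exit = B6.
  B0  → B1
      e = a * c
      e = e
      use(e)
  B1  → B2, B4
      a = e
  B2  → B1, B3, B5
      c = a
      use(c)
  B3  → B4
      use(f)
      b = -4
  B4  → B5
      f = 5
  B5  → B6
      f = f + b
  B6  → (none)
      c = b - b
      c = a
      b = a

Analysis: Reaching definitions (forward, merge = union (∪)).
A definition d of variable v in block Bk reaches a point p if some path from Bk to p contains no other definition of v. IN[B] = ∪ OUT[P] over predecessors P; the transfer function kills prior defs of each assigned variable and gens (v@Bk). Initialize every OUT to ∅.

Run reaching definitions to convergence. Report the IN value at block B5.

Fixpoint table:
  B0:   IN={}   OUT={e@B0}
  B1:   IN={a@B1, c@B2, e@B0}   OUT={a@B1, c@B2, e@B0}
  B2:   IN={a@B1, c@B2, e@B0}   OUT={a@B1, c@B2, e@B0}
  B3:   IN={a@B1, c@B2, e@B0}   OUT={a@B1, b@B3, c@B2, e@B0}
  B4:   IN={a@B1, b@B3, c@B2, e@B0}   OUT={a@B1, b@B3, c@B2, e@B0, f@B4}
  B5:   IN={a@B1, b@B3, c@B2, e@B0, f@B4}   OUT={a@B1, b@B3, c@B2, e@B0, f@B5}
  B6:   IN={a@B1, b@B3, c@B2, e@B0, f@B5}   OUT={a@B1, b@B6, c@B6, e@B0, f@B5}

Merge at B5: IN[B5] = OUT[B2] ⊔ OUT[B4] = {a@B1, b@B3, c@B2, e@B0, f@B4}

Answer: {a@B1, b@B3, c@B2, e@B0, f@B4}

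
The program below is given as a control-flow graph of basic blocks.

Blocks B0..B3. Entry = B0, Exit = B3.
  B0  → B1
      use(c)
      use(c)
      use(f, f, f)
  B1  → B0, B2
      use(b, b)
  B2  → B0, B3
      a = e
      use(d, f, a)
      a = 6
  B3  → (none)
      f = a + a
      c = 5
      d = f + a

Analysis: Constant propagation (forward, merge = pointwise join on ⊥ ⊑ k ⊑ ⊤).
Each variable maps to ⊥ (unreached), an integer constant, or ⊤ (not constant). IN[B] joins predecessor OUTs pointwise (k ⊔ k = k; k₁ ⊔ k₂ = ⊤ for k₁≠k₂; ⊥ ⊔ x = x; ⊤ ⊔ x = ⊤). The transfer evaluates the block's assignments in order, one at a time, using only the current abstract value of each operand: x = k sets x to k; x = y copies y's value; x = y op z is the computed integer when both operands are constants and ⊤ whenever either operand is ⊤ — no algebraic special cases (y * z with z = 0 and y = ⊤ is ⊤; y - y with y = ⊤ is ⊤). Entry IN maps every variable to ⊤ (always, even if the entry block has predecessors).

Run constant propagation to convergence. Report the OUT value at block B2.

Fixpoint table:
  B0: | IN=(all ⊤) | OUT=(all ⊤)
  B1: | IN=(all ⊤) | OUT=(all ⊤)
  B2: | IN=(all ⊤) | OUT={a:6; rest ⊤}
  B3: | IN={a:6; rest ⊤} | OUT={a:6, c:5, d:18, f:12; rest ⊤}

Merge at B2: IN[B2] = OUT[B1] = {a: ⊤, b: ⊤, c: ⊤, d: ⊤, e: ⊤, f: ⊤}
Applying B2's transfer function to that IN value gives OUT[B2] (row B2 above).

Answer: {a: 6, b: ⊤, c: ⊤, d: ⊤, e: ⊤, f: ⊤}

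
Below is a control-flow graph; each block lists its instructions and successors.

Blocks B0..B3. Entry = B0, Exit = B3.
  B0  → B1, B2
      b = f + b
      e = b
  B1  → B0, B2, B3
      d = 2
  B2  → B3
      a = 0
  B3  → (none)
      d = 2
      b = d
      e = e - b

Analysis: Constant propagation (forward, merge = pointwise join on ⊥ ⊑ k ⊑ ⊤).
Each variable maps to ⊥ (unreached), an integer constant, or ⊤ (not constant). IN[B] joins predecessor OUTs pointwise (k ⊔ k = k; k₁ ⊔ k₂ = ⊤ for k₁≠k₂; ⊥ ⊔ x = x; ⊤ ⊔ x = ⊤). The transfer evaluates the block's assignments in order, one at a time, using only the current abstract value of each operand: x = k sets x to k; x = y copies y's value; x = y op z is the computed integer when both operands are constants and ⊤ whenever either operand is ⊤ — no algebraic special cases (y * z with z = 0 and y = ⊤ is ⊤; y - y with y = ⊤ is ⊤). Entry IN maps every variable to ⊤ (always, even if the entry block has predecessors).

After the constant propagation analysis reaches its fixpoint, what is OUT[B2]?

Answer: {a: 0, b: ⊤, c: ⊤, d: ⊤, e: ⊤, f: ⊤}

Working:
Fixpoint table:
  B0: | IN=(all ⊤) | OUT=(all ⊤)
  B1: | IN=(all ⊤) | OUT={d:2; rest ⊤}
  B2: | IN=(all ⊤) | OUT={a:0; rest ⊤}
  B3: | IN=(all ⊤) | OUT={b:2, d:2; rest ⊤}

Merge at B2: IN[B2] = OUT[B0] ⊔ OUT[B1] = {a: ⊤, b: ⊤, c: ⊤, d: ⊤, e: ⊤, f: ⊤}
Applying B2's transfer function to that IN value gives OUT[B2] (row B2 above).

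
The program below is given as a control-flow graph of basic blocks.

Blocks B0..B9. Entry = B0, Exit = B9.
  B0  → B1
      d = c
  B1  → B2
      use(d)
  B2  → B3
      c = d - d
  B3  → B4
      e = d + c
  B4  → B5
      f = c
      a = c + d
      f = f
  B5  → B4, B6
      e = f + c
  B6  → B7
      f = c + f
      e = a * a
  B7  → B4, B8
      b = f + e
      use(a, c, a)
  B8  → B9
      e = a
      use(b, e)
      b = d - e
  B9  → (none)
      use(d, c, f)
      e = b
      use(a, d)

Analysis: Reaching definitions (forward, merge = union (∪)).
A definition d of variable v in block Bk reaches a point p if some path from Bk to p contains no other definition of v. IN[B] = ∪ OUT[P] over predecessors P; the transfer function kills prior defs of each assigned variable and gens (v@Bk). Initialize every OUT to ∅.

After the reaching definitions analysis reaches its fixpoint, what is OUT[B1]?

Answer: {d@B0}

Derivation:
Converged values:
  B0:   IN={}   OUT={d@B0}
  B1:   IN={d@B0}   OUT={d@B0}
  B2:   IN={d@B0}   OUT={c@B2, d@B0}
  B3:   IN={c@B2, d@B0}   OUT={c@B2, d@B0, e@B3}
  B4:   IN={a@B4, b@B7, c@B2, d@B0, e@B3, e@B5, e@B6, f@B4, f@B6}   OUT={a@B4, b@B7, c@B2, d@B0, e@B3, e@B5, e@B6, f@B4}
  B5:   IN={a@B4, b@B7, c@B2, d@B0, e@B3, e@B5, e@B6, f@B4}   OUT={a@B4, b@B7, c@B2, d@B0, e@B5, f@B4}
  B6:   IN={a@B4, b@B7, c@B2, d@B0, e@B5, f@B4}   OUT={a@B4, b@B7, c@B2, d@B0, e@B6, f@B6}
  B7:   IN={a@B4, b@B7, c@B2, d@B0, e@B6, f@B6}   OUT={a@B4, b@B7, c@B2, d@B0, e@B6, f@B6}
  B8:   IN={a@B4, b@B7, c@B2, d@B0, e@B6, f@B6}   OUT={a@B4, b@B8, c@B2, d@B0, e@B8, f@B6}
  B9:   IN={a@B4, b@B8, c@B2, d@B0, e@B8, f@B6}   OUT={a@B4, b@B8, c@B2, d@B0, e@B9, f@B6}

Merge at B1: IN[B1] = OUT[B0] = {d@B0}
Applying B1's transfer function to that IN value gives OUT[B1] (row B1 above).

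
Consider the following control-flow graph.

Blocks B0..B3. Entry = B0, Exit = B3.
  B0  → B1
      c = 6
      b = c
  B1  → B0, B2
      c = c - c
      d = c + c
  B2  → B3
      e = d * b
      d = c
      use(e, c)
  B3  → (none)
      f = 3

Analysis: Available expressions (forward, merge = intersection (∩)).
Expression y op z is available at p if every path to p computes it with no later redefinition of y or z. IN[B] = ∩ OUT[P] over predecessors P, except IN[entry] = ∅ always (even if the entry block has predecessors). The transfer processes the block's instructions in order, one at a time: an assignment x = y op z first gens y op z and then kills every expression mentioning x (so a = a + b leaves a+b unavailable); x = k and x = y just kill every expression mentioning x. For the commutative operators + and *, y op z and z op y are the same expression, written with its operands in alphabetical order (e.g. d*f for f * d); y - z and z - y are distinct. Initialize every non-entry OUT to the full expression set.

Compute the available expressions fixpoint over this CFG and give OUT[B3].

Answer: {c+c}

Working:
Per-block solution:
  B0: | IN={} | OUT={}
  B1: | IN={} | OUT={c+c}
  B2: | IN={c+c} | OUT={c+c}
  B3: | IN={c+c} | OUT={c+c}

Merge at B3: IN[B3] = OUT[B2] = {c+c}
Applying B3's transfer function to that IN value gives OUT[B3] (row B3 above).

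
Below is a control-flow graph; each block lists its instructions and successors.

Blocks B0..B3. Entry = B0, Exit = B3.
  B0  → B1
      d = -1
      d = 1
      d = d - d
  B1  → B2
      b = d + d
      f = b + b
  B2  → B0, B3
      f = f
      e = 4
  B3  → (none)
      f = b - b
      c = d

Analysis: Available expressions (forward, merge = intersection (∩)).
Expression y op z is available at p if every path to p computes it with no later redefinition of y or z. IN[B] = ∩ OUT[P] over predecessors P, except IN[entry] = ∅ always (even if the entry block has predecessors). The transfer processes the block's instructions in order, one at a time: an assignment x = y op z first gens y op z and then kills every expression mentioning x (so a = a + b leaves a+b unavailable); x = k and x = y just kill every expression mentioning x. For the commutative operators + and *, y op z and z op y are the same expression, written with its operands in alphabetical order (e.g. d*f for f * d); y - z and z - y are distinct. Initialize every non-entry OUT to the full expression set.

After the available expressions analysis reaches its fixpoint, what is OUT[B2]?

Answer: {b+b, d+d}

Derivation:
Per-block solution:
  B0:   IN={}   OUT={}
  B1:   IN={}   OUT={b+b, d+d}
  B2:   IN={b+b, d+d}   OUT={b+b, d+d}
  B3:   IN={b+b, d+d}   OUT={b+b, b-b, d+d}

Merge at B2: IN[B2] = OUT[B1] = {b+b, d+d}
Applying B2's transfer function to that IN value gives OUT[B2] (row B2 above).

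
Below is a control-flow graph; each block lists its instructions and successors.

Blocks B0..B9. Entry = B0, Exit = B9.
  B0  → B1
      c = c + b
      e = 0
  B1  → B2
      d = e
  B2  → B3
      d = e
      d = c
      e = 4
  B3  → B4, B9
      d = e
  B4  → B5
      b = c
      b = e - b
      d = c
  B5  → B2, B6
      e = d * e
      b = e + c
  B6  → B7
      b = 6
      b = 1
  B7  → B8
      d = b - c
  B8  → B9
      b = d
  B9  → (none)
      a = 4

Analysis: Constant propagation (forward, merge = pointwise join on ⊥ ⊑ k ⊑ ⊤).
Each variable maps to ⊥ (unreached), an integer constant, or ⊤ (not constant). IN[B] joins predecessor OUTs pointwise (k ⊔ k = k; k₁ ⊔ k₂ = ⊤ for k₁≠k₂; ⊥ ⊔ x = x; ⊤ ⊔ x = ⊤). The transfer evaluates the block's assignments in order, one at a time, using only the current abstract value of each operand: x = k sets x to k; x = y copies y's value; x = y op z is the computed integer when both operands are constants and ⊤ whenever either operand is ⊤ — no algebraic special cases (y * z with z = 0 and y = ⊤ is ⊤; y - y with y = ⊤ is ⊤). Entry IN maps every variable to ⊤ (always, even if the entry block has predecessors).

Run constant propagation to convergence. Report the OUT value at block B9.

Answer: {a: 4, b: ⊤, c: ⊤, d: ⊤, e: ⊤, f: ⊤}

Working:
Converged values:
  B0:   IN=(all ⊤)   OUT={e:0; rest ⊤}
  B1:   IN={e:0; rest ⊤}   OUT={d:0, e:0; rest ⊤}
  B2:   IN=(all ⊤)   OUT={e:4; rest ⊤}
  B3:   IN={e:4; rest ⊤}   OUT={d:4, e:4; rest ⊤}
  B4:   IN={d:4, e:4; rest ⊤}   OUT={e:4; rest ⊤}
  B5:   IN={e:4; rest ⊤}   OUT=(all ⊤)
  B6:   IN=(all ⊤)   OUT={b:1; rest ⊤}
  B7:   IN={b:1; rest ⊤}   OUT={b:1; rest ⊤}
  B8:   IN={b:1; rest ⊤}   OUT=(all ⊤)
  B9:   IN=(all ⊤)   OUT={a:4; rest ⊤}

Merge at B9: IN[B9] = OUT[B3] ⊔ OUT[B8] = {a: ⊤, b: ⊤, c: ⊤, d: ⊤, e: ⊤, f: ⊤}
Applying B9's transfer function to that IN value gives OUT[B9] (row B9 above).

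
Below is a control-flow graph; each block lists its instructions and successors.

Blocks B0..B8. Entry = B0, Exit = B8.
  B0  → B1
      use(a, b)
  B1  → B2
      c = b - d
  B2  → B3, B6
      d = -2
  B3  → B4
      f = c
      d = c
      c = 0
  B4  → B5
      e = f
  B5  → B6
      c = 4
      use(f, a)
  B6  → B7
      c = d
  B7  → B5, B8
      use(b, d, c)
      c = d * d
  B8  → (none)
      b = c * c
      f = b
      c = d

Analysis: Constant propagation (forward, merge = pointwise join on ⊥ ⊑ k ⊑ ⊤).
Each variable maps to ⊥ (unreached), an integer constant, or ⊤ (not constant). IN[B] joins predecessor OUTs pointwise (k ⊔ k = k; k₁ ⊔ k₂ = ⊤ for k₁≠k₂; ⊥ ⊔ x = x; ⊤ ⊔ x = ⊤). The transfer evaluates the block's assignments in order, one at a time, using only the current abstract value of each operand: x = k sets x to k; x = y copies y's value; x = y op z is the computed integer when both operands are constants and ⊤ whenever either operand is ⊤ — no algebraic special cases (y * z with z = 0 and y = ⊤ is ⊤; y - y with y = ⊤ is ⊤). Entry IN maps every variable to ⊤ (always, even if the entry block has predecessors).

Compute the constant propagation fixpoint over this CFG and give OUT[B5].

Per-block solution:
  B0: | IN=(all ⊤) | OUT=(all ⊤)
  B1: | IN=(all ⊤) | OUT=(all ⊤)
  B2: | IN=(all ⊤) | OUT={d:-2; rest ⊤}
  B3: | IN={d:-2; rest ⊤} | OUT={c:0; rest ⊤}
  B4: | IN={c:0; rest ⊤} | OUT={c:0; rest ⊤}
  B5: | IN=(all ⊤) | OUT={c:4; rest ⊤}
  B6: | IN=(all ⊤) | OUT=(all ⊤)
  B7: | IN=(all ⊤) | OUT=(all ⊤)
  B8: | IN=(all ⊤) | OUT=(all ⊤)

Merge at B5: IN[B5] = OUT[B4] ⊔ OUT[B7] = {a: ⊤, b: ⊤, c: ⊤, d: ⊤, e: ⊤, f: ⊤}
Applying B5's transfer function to that IN value gives OUT[B5] (row B5 above).

Answer: {a: ⊤, b: ⊤, c: 4, d: ⊤, e: ⊤, f: ⊤}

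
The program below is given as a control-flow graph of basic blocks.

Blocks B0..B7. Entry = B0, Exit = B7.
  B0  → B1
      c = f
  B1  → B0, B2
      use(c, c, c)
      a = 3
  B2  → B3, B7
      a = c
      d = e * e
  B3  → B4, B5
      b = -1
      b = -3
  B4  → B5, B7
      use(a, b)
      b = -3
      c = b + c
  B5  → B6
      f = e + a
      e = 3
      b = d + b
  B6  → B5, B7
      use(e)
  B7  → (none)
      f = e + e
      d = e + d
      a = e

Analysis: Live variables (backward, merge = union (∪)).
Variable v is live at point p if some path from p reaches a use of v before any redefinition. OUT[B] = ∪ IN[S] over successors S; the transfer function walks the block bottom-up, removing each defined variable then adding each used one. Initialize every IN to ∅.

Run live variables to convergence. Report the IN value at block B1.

Fixpoint table:
  B0: | IN={e, f} | OUT={c, e, f}
  B1: | IN={c, e, f} | OUT={c, e, f}
  B2: | IN={c, e} | OUT={a, c, d, e}
  B3: | IN={a, c, d, e} | OUT={a, b, c, d, e}
  B4: | IN={a, b, c, d, e} | OUT={a, b, d, e}
  B5: | IN={a, b, d, e} | OUT={a, b, d, e}
  B6: | IN={a, b, d, e} | OUT={a, b, d, e}
  B7: | IN={d, e} | OUT={}

Merge at B1: OUT[B1] = IN[B0] ⊔ IN[B2] = {c, e, f}
Applying B1's transfer function to that OUT value gives IN[B1] (row B1 above).

Answer: {c, e, f}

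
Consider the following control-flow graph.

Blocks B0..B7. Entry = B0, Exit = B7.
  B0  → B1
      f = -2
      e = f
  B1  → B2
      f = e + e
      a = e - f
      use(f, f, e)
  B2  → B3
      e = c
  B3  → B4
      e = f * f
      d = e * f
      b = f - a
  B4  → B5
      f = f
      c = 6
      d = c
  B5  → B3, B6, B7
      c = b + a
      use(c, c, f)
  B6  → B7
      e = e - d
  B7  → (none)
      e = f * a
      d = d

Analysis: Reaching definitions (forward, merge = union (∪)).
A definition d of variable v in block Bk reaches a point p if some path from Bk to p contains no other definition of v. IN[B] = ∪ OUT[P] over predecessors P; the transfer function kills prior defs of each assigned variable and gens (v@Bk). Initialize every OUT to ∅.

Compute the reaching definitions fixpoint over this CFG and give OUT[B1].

Answer: {a@B1, e@B0, f@B1}

Trace:
Converged values:
  B0: | IN={} | OUT={e@B0, f@B0}
  B1: | IN={e@B0, f@B0} | OUT={a@B1, e@B0, f@B1}
  B2: | IN={a@B1, e@B0, f@B1} | OUT={a@B1, e@B2, f@B1}
  B3: | IN={a@B1, b@B3, c@B5, d@B4, e@B2, e@B3, f@B1, f@B4} | OUT={a@B1, b@B3, c@B5, d@B3, e@B3, f@B1, f@B4}
  B4: | IN={a@B1, b@B3, c@B5, d@B3, e@B3, f@B1, f@B4} | OUT={a@B1, b@B3, c@B4, d@B4, e@B3, f@B4}
  B5: | IN={a@B1, b@B3, c@B4, d@B4, e@B3, f@B4} | OUT={a@B1, b@B3, c@B5, d@B4, e@B3, f@B4}
  B6: | IN={a@B1, b@B3, c@B5, d@B4, e@B3, f@B4} | OUT={a@B1, b@B3, c@B5, d@B4, e@B6, f@B4}
  B7: | IN={a@B1, b@B3, c@B5, d@B4, e@B3, e@B6, f@B4} | OUT={a@B1, b@B3, c@B5, d@B7, e@B7, f@B4}

Merge at B1: IN[B1] = OUT[B0] = {e@B0, f@B0}
Applying B1's transfer function to that IN value gives OUT[B1] (row B1 above).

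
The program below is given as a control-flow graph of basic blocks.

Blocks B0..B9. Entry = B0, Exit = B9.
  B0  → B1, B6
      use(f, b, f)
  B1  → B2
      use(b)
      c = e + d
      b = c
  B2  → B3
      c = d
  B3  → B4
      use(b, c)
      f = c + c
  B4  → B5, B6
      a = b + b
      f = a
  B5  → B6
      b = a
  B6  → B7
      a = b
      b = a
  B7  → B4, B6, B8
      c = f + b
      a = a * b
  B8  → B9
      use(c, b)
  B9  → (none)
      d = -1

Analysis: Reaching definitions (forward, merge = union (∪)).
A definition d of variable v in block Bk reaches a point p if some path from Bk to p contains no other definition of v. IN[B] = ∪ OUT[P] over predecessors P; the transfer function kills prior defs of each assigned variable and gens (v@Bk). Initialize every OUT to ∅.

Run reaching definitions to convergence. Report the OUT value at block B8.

Answer: {a@B7, b@B6, c@B7, f@B4}

Working:
Fixpoint table:
  B0:   IN={}   OUT={}
  B1:   IN={}   OUT={b@B1, c@B1}
  B2:   IN={b@B1, c@B1}   OUT={b@B1, c@B2}
  B3:   IN={b@B1, c@B2}   OUT={b@B1, c@B2, f@B3}
  B4:   IN={a@B7, b@B1, b@B6, c@B2, c@B7, f@B3, f@B4}   OUT={a@B4, b@B1, b@B6, c@B2, c@B7, f@B4}
  B5:   IN={a@B4, b@B1, b@B6, c@B2, c@B7, f@B4}   OUT={a@B4, b@B5, c@B2, c@B7, f@B4}
  B6:   IN={a@B4, a@B7, b@B1, b@B5, b@B6, c@B2, c@B7, f@B4}   OUT={a@B6, b@B6, c@B2, c@B7, f@B4}
  B7:   IN={a@B6, b@B6, c@B2, c@B7, f@B4}   OUT={a@B7, b@B6, c@B7, f@B4}
  B8:   IN={a@B7, b@B6, c@B7, f@B4}   OUT={a@B7, b@B6, c@B7, f@B4}
  B9:   IN={a@B7, b@B6, c@B7, f@B4}   OUT={a@B7, b@B6, c@B7, d@B9, f@B4}

Merge at B8: IN[B8] = OUT[B7] = {a@B7, b@B6, c@B7, f@B4}
Applying B8's transfer function to that IN value gives OUT[B8] (row B8 above).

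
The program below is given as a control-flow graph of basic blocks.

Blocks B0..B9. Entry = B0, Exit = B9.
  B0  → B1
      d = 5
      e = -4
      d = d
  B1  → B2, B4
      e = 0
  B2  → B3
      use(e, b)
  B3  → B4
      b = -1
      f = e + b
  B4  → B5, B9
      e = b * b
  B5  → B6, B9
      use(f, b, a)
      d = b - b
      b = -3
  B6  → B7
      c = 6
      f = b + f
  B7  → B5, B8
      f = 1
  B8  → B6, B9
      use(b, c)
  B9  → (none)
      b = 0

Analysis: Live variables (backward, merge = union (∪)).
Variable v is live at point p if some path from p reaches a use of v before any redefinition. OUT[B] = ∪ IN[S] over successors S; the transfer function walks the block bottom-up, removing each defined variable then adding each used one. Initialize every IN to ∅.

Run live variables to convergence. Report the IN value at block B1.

Answer: {a, b, f}

Trace:
Per-block solution:
  B0:   IN={a, b, f}   OUT={a, b, f}
  B1:   IN={a, b, f}   OUT={a, b, e, f}
  B2:   IN={a, b, e}   OUT={a, e}
  B3:   IN={a, e}   OUT={a, b, f}
  B4:   IN={a, b, f}   OUT={a, b, f}
  B5:   IN={a, b, f}   OUT={a, b, f}
  B6:   IN={a, b, f}   OUT={a, b, c}
  B7:   IN={a, b, c}   OUT={a, b, c, f}
  B8:   IN={a, b, c, f}   OUT={a, b, f}
  B9:   IN={}   OUT={}

Merge at B1: OUT[B1] = IN[B2] ⊔ IN[B4] = {a, b, e, f}
Applying B1's transfer function to that OUT value gives IN[B1] (row B1 above).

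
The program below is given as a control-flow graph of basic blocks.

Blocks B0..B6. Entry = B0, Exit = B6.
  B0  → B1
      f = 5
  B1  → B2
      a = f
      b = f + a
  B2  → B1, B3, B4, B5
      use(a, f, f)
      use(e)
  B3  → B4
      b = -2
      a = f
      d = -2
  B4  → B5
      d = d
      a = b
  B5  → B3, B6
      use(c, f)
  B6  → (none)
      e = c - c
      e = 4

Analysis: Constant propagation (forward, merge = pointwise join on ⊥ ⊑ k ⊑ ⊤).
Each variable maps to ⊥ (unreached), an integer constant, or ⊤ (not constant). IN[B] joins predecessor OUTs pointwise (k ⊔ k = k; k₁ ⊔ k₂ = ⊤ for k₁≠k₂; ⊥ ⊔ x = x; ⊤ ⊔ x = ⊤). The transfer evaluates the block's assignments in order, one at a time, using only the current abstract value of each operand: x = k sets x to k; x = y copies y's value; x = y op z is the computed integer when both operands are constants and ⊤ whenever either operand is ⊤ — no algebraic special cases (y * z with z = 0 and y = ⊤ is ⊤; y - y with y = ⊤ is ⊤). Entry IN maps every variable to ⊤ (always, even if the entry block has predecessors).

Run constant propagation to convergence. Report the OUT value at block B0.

Answer: {a: ⊤, b: ⊤, c: ⊤, d: ⊤, e: ⊤, f: 5}

Derivation:
Fixpoint table:
  B0:  IN=(all ⊤)  OUT={f:5; rest ⊤}
  B1:  IN={f:5; rest ⊤}  OUT={a:5, b:10, f:5; rest ⊤}
  B2:  IN={a:5, b:10, f:5; rest ⊤}  OUT={a:5, b:10, f:5; rest ⊤}
  B3:  IN={f:5; rest ⊤}  OUT={a:5, b:-2, d:-2, f:5; rest ⊤}
  B4:  IN={a:5, f:5; rest ⊤}  OUT={f:5; rest ⊤}
  B5:  IN={f:5; rest ⊤}  OUT={f:5; rest ⊤}
  B6:  IN={f:5; rest ⊤}  OUT={e:4, f:5; rest ⊤}

B0 is the boundary node: IN[B0] = {a: ⊤, b: ⊤, c: ⊤, d: ⊤, e: ⊤, f: ⊤}
Applying B0's transfer function to that IN value gives OUT[B0] (row B0 above).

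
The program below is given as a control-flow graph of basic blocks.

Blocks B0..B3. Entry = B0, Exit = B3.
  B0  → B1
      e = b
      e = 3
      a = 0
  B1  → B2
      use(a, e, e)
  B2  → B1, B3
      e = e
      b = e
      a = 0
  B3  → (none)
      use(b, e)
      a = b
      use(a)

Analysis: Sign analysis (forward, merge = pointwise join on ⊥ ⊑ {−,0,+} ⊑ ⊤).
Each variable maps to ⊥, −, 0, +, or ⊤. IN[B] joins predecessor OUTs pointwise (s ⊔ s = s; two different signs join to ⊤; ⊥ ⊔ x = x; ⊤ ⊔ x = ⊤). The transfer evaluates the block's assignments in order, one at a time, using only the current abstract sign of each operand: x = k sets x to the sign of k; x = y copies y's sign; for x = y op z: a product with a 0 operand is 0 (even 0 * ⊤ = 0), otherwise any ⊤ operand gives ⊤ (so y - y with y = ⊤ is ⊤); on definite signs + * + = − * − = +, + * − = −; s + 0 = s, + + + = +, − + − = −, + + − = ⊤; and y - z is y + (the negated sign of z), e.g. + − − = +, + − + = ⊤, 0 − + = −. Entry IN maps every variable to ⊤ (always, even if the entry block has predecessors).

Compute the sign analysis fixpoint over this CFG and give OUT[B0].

Answer: {a: 0, b: ⊤, c: ⊤, d: ⊤, e: +, f: ⊤}

Trace:
Converged values:
  B0:   IN=(all ⊤)   OUT={a:0, e:+; rest ⊤}
  B1:   IN={a:0, e:+; rest ⊤}   OUT={a:0, e:+; rest ⊤}
  B2:   IN={a:0, e:+; rest ⊤}   OUT={a:0, b:+, e:+; rest ⊤}
  B3:   IN={a:0, b:+, e:+; rest ⊤}   OUT={a:+, b:+, e:+; rest ⊤}

B0 is the boundary node: IN[B0] = {a: ⊤, b: ⊤, c: ⊤, d: ⊤, e: ⊤, f: ⊤}
Applying B0's transfer function to that IN value gives OUT[B0] (row B0 above).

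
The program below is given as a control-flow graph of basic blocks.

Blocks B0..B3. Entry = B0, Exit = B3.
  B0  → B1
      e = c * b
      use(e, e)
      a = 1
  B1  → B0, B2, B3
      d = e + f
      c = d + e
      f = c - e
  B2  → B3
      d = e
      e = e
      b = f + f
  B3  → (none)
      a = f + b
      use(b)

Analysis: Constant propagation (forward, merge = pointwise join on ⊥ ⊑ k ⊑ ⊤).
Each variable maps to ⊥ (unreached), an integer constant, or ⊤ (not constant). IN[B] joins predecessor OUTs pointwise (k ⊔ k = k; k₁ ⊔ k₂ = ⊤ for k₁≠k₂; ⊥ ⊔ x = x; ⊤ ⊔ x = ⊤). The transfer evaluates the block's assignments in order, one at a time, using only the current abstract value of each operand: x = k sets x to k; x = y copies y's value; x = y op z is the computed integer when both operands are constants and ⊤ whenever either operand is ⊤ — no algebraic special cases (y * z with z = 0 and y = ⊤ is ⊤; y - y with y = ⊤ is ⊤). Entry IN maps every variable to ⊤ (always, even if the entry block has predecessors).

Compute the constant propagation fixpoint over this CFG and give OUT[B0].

Answer: {a: 1, b: ⊤, c: ⊤, d: ⊤, e: ⊤, f: ⊤}

Derivation:
Converged values:
  B0:   IN=(all ⊤)   OUT={a:1; rest ⊤}
  B1:   IN={a:1; rest ⊤}   OUT={a:1; rest ⊤}
  B2:   IN={a:1; rest ⊤}   OUT={a:1; rest ⊤}
  B3:   IN={a:1; rest ⊤}   OUT=(all ⊤)

Merge at B0 (entry node, so the boundary value (all ⊤) is joined with the incoming edge(s)): IN[B0] = (all ⊤) ⊔ OUT[B1] = {a: ⊤, b: ⊤, c: ⊤, d: ⊤, e: ⊤, f: ⊤}
Applying B0's transfer function to that IN value gives OUT[B0] (row B0 above).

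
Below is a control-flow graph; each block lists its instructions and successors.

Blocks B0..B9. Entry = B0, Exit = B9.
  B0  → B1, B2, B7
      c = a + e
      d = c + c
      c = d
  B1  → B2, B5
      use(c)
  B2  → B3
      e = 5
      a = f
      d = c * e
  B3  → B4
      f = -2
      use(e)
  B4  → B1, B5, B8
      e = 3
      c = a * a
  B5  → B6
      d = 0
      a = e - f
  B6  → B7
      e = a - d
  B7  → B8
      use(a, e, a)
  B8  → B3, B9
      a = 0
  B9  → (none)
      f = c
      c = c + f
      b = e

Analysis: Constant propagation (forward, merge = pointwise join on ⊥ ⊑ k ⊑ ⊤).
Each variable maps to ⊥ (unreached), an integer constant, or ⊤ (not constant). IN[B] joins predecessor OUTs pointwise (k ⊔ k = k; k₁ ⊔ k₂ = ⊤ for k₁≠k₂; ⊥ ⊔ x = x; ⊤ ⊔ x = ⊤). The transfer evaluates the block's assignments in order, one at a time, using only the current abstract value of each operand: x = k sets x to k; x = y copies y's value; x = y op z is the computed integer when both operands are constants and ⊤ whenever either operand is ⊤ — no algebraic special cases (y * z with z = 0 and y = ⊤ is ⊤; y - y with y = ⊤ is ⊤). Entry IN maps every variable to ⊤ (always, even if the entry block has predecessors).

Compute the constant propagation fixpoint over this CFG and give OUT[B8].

Fixpoint table:
  B0:   IN=(all ⊤)   OUT=(all ⊤)
  B1:   IN=(all ⊤)   OUT=(all ⊤)
  B2:   IN=(all ⊤)   OUT={e:5; rest ⊤}
  B3:   IN=(all ⊤)   OUT={f:-2; rest ⊤}
  B4:   IN={f:-2; rest ⊤}   OUT={e:3, f:-2; rest ⊤}
  B5:   IN=(all ⊤)   OUT={d:0; rest ⊤}
  B6:   IN={d:0; rest ⊤}   OUT={d:0; rest ⊤}
  B7:   IN=(all ⊤)   OUT=(all ⊤)
  B8:   IN=(all ⊤)   OUT={a:0; rest ⊤}
  B9:   IN={a:0; rest ⊤}   OUT={a:0; rest ⊤}

Merge at B8: IN[B8] = OUT[B4] ⊔ OUT[B7] = {a: ⊤, b: ⊤, c: ⊤, d: ⊤, e: ⊤, f: ⊤}
Applying B8's transfer function to that IN value gives OUT[B8] (row B8 above).

Answer: {a: 0, b: ⊤, c: ⊤, d: ⊤, e: ⊤, f: ⊤}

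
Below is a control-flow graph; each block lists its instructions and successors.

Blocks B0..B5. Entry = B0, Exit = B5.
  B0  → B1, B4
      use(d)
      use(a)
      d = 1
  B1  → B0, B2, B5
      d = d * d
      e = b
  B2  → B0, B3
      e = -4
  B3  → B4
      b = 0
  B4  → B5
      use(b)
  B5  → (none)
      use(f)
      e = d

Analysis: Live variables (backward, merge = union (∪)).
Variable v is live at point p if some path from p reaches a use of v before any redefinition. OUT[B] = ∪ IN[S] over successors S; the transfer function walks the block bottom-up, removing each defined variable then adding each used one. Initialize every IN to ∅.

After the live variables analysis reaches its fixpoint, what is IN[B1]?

Per-block solution:
  B0:  IN={a, b, d, f}  OUT={a, b, d, f}
  B1:  IN={a, b, d, f}  OUT={a, b, d, f}
  B2:  IN={a, b, d, f}  OUT={a, b, d, f}
  B3:  IN={d, f}  OUT={b, d, f}
  B4:  IN={b, d, f}  OUT={d, f}
  B5:  IN={d, f}  OUT={}

Merge at B1: OUT[B1] = IN[B0] ⊔ IN[B2] ⊔ IN[B5] = {a, b, d, f}
Applying B1's transfer function to that OUT value gives IN[B1] (row B1 above).

Answer: {a, b, d, f}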